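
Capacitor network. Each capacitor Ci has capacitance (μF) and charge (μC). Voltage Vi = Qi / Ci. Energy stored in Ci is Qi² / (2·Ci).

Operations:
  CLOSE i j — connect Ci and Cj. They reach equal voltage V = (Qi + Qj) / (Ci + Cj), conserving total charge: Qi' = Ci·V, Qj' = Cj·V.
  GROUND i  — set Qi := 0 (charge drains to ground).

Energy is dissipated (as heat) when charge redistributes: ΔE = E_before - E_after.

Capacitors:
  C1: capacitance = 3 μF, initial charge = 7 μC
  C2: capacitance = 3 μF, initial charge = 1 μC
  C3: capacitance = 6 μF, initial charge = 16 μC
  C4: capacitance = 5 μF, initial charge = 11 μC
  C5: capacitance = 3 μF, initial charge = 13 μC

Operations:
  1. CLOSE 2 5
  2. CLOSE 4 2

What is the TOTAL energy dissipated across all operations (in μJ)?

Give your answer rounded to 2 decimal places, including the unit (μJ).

Initial: C1(3μF, Q=7μC, V=2.33V), C2(3μF, Q=1μC, V=0.33V), C3(6μF, Q=16μC, V=2.67V), C4(5μF, Q=11μC, V=2.20V), C5(3μF, Q=13μC, V=4.33V)
Op 1: CLOSE 2-5: Q_total=14.00, C_total=6.00, V=2.33; Q2=7.00, Q5=7.00; dissipated=12.000
Op 2: CLOSE 4-2: Q_total=18.00, C_total=8.00, V=2.25; Q4=11.25, Q2=6.75; dissipated=0.017
Total dissipated: 12.017 μJ

Answer: 12.02 μJ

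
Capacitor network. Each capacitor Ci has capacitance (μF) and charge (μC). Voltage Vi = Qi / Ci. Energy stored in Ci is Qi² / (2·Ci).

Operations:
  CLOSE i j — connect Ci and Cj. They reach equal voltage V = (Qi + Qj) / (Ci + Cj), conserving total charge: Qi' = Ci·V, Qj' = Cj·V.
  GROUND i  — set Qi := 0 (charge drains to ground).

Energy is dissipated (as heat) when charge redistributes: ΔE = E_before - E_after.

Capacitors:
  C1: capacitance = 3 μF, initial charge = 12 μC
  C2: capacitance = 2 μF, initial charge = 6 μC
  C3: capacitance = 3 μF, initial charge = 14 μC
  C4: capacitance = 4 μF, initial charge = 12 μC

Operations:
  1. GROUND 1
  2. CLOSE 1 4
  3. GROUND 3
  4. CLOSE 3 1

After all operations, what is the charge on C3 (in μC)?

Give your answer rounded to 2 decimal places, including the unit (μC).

Initial: C1(3μF, Q=12μC, V=4.00V), C2(2μF, Q=6μC, V=3.00V), C3(3μF, Q=14μC, V=4.67V), C4(4μF, Q=12μC, V=3.00V)
Op 1: GROUND 1: Q1=0; energy lost=24.000
Op 2: CLOSE 1-4: Q_total=12.00, C_total=7.00, V=1.71; Q1=5.14, Q4=6.86; dissipated=7.714
Op 3: GROUND 3: Q3=0; energy lost=32.667
Op 4: CLOSE 3-1: Q_total=5.14, C_total=6.00, V=0.86; Q3=2.57, Q1=2.57; dissipated=2.204
Final charges: Q1=2.57, Q2=6.00, Q3=2.57, Q4=6.86

Answer: 2.57 μC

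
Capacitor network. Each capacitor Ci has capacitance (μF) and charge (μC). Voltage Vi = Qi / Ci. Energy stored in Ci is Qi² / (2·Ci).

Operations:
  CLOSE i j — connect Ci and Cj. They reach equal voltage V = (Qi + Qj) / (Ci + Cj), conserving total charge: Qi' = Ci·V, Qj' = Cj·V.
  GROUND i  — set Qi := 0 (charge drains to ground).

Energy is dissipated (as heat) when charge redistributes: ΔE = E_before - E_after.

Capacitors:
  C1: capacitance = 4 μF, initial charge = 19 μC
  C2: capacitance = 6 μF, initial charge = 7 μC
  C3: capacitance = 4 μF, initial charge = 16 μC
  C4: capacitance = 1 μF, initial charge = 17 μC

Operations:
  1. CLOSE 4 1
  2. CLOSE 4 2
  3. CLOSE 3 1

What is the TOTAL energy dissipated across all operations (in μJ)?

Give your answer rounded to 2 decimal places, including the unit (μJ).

Answer: 85.87 μJ

Derivation:
Initial: C1(4μF, Q=19μC, V=4.75V), C2(6μF, Q=7μC, V=1.17V), C3(4μF, Q=16μC, V=4.00V), C4(1μF, Q=17μC, V=17.00V)
Op 1: CLOSE 4-1: Q_total=36.00, C_total=5.00, V=7.20; Q4=7.20, Q1=28.80; dissipated=60.025
Op 2: CLOSE 4-2: Q_total=14.20, C_total=7.00, V=2.03; Q4=2.03, Q2=12.17; dissipated=15.600
Op 3: CLOSE 3-1: Q_total=44.80, C_total=8.00, V=5.60; Q3=22.40, Q1=22.40; dissipated=10.240
Total dissipated: 85.865 μJ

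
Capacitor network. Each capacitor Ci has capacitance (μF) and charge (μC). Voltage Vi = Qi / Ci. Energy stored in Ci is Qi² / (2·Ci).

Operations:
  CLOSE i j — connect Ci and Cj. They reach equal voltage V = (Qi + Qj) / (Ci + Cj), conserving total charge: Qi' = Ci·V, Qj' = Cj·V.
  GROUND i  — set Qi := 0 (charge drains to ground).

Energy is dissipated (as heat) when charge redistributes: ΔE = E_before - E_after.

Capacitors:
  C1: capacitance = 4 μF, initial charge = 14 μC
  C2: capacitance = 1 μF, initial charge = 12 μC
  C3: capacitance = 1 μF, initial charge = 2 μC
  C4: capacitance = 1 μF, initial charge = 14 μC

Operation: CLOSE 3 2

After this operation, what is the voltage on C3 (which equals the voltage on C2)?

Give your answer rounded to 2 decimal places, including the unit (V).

Answer: 7.00 V

Derivation:
Initial: C1(4μF, Q=14μC, V=3.50V), C2(1μF, Q=12μC, V=12.00V), C3(1μF, Q=2μC, V=2.00V), C4(1μF, Q=14μC, V=14.00V)
Op 1: CLOSE 3-2: Q_total=14.00, C_total=2.00, V=7.00; Q3=7.00, Q2=7.00; dissipated=25.000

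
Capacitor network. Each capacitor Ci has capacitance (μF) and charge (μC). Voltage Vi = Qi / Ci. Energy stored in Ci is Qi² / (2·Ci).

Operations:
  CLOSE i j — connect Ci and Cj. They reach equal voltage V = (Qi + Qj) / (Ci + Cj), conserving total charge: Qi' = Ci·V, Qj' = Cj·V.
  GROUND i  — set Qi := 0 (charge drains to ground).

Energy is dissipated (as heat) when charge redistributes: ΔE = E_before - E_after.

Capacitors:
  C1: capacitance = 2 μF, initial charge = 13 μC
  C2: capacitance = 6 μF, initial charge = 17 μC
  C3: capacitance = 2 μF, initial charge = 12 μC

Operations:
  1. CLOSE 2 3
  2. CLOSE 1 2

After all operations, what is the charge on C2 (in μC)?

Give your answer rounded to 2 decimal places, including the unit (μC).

Initial: C1(2μF, Q=13μC, V=6.50V), C2(6μF, Q=17μC, V=2.83V), C3(2μF, Q=12μC, V=6.00V)
Op 1: CLOSE 2-3: Q_total=29.00, C_total=8.00, V=3.62; Q2=21.75, Q3=7.25; dissipated=7.521
Op 2: CLOSE 1-2: Q_total=34.75, C_total=8.00, V=4.34; Q1=8.69, Q2=26.06; dissipated=6.199
Final charges: Q1=8.69, Q2=26.06, Q3=7.25

Answer: 26.06 μC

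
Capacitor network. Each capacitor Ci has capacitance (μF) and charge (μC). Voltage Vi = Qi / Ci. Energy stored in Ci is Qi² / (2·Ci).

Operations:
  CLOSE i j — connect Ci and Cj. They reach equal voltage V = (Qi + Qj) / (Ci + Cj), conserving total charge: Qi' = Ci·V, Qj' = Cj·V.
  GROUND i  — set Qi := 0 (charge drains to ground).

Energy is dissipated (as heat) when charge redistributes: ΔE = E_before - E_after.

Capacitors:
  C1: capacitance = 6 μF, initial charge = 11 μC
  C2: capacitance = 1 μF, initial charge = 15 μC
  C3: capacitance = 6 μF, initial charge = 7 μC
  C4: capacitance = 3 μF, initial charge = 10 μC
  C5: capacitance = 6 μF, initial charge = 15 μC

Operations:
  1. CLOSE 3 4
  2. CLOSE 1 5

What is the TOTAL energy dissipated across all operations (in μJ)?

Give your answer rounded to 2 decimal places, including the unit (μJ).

Initial: C1(6μF, Q=11μC, V=1.83V), C2(1μF, Q=15μC, V=15.00V), C3(6μF, Q=7μC, V=1.17V), C4(3μF, Q=10μC, V=3.33V), C5(6μF, Q=15μC, V=2.50V)
Op 1: CLOSE 3-4: Q_total=17.00, C_total=9.00, V=1.89; Q3=11.33, Q4=5.67; dissipated=4.694
Op 2: CLOSE 1-5: Q_total=26.00, C_total=12.00, V=2.17; Q1=13.00, Q5=13.00; dissipated=0.667
Total dissipated: 5.361 μJ

Answer: 5.36 μJ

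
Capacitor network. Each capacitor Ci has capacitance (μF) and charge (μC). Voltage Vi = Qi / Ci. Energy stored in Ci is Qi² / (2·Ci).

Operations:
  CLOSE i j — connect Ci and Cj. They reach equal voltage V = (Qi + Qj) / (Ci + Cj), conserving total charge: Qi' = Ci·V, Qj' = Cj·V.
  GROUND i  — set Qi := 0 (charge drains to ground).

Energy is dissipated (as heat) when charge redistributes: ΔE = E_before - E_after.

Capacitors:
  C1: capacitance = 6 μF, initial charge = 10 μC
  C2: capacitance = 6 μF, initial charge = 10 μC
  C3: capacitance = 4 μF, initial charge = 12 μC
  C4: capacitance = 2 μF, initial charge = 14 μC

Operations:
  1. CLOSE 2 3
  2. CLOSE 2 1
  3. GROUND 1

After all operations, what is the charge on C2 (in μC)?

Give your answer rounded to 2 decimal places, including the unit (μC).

Answer: 11.60 μC

Derivation:
Initial: C1(6μF, Q=10μC, V=1.67V), C2(6μF, Q=10μC, V=1.67V), C3(4μF, Q=12μC, V=3.00V), C4(2μF, Q=14μC, V=7.00V)
Op 1: CLOSE 2-3: Q_total=22.00, C_total=10.00, V=2.20; Q2=13.20, Q3=8.80; dissipated=2.133
Op 2: CLOSE 2-1: Q_total=23.20, C_total=12.00, V=1.93; Q2=11.60, Q1=11.60; dissipated=0.427
Op 3: GROUND 1: Q1=0; energy lost=11.213
Final charges: Q1=0.00, Q2=11.60, Q3=8.80, Q4=14.00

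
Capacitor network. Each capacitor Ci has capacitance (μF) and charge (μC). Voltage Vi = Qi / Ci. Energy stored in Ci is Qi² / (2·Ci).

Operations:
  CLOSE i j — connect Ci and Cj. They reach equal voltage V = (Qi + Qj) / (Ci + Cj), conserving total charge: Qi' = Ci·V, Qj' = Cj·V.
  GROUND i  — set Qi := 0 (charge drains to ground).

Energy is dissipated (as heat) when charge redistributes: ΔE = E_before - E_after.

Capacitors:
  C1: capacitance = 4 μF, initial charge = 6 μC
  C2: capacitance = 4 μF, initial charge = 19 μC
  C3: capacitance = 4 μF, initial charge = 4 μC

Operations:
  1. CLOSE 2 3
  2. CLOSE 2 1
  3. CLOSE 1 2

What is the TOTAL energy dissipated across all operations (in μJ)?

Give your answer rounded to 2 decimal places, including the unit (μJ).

Initial: C1(4μF, Q=6μC, V=1.50V), C2(4μF, Q=19μC, V=4.75V), C3(4μF, Q=4μC, V=1.00V)
Op 1: CLOSE 2-3: Q_total=23.00, C_total=8.00, V=2.88; Q2=11.50, Q3=11.50; dissipated=14.062
Op 2: CLOSE 2-1: Q_total=17.50, C_total=8.00, V=2.19; Q2=8.75, Q1=8.75; dissipated=1.891
Op 3: CLOSE 1-2: Q_total=17.50, C_total=8.00, V=2.19; Q1=8.75, Q2=8.75; dissipated=0.000
Total dissipated: 15.953 μJ

Answer: 15.95 μJ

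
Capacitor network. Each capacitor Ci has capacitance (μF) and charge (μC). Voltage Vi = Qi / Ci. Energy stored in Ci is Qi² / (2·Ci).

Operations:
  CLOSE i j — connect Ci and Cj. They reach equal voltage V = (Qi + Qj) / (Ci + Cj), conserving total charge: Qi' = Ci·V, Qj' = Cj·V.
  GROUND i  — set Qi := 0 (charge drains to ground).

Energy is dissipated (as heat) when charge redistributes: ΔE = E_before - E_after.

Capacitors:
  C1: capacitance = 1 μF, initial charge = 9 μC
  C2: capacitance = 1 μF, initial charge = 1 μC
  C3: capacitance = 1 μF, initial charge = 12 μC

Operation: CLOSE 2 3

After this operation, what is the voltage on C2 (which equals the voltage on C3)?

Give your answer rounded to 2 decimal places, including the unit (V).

Answer: 6.50 V

Derivation:
Initial: C1(1μF, Q=9μC, V=9.00V), C2(1μF, Q=1μC, V=1.00V), C3(1μF, Q=12μC, V=12.00V)
Op 1: CLOSE 2-3: Q_total=13.00, C_total=2.00, V=6.50; Q2=6.50, Q3=6.50; dissipated=30.250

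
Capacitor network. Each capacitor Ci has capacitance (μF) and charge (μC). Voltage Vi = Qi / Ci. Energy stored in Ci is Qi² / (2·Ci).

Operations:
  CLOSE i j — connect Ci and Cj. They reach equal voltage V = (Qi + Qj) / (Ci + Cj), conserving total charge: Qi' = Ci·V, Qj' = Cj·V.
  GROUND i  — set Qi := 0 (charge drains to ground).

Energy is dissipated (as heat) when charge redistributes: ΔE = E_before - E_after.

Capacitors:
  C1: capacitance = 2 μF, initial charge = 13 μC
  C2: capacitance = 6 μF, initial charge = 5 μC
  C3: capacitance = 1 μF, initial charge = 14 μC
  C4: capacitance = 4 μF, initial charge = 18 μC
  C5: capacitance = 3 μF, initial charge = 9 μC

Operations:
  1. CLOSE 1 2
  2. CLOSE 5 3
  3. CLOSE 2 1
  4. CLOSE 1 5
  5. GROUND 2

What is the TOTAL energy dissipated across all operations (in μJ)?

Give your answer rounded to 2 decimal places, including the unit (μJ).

Answer: 92.00 μJ

Derivation:
Initial: C1(2μF, Q=13μC, V=6.50V), C2(6μF, Q=5μC, V=0.83V), C3(1μF, Q=14μC, V=14.00V), C4(4μF, Q=18μC, V=4.50V), C5(3μF, Q=9μC, V=3.00V)
Op 1: CLOSE 1-2: Q_total=18.00, C_total=8.00, V=2.25; Q1=4.50, Q2=13.50; dissipated=24.083
Op 2: CLOSE 5-3: Q_total=23.00, C_total=4.00, V=5.75; Q5=17.25, Q3=5.75; dissipated=45.375
Op 3: CLOSE 2-1: Q_total=18.00, C_total=8.00, V=2.25; Q2=13.50, Q1=4.50; dissipated=0.000
Op 4: CLOSE 1-5: Q_total=21.75, C_total=5.00, V=4.35; Q1=8.70, Q5=13.05; dissipated=7.350
Op 5: GROUND 2: Q2=0; energy lost=15.188
Total dissipated: 91.996 μJ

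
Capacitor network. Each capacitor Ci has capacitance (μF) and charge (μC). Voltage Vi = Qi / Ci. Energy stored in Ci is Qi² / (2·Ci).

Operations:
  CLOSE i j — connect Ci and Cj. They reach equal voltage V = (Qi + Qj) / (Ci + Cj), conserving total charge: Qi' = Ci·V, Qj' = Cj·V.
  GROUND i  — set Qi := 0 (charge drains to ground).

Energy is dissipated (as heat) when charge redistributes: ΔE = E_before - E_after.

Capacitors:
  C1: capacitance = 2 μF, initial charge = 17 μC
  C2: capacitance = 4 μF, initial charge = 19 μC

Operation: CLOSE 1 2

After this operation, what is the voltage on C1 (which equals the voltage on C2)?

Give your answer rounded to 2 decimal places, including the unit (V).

Answer: 6.00 V

Derivation:
Initial: C1(2μF, Q=17μC, V=8.50V), C2(4μF, Q=19μC, V=4.75V)
Op 1: CLOSE 1-2: Q_total=36.00, C_total=6.00, V=6.00; Q1=12.00, Q2=24.00; dissipated=9.375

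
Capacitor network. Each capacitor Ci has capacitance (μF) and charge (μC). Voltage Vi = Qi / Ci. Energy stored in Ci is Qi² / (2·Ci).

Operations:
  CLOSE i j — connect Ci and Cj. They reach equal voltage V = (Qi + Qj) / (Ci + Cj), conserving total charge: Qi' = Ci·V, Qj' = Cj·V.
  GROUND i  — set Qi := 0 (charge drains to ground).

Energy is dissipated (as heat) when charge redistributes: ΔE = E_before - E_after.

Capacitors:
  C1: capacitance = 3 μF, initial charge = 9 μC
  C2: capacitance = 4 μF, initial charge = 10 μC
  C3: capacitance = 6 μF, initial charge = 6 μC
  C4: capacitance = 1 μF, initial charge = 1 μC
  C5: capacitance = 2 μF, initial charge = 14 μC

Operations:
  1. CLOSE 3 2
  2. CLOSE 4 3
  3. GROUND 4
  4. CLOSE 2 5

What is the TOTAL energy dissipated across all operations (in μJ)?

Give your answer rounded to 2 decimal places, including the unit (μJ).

Answer: 23.44 μJ

Derivation:
Initial: C1(3μF, Q=9μC, V=3.00V), C2(4μF, Q=10μC, V=2.50V), C3(6μF, Q=6μC, V=1.00V), C4(1μF, Q=1μC, V=1.00V), C5(2μF, Q=14μC, V=7.00V)
Op 1: CLOSE 3-2: Q_total=16.00, C_total=10.00, V=1.60; Q3=9.60, Q2=6.40; dissipated=2.700
Op 2: CLOSE 4-3: Q_total=10.60, C_total=7.00, V=1.51; Q4=1.51, Q3=9.09; dissipated=0.154
Op 3: GROUND 4: Q4=0; energy lost=1.147
Op 4: CLOSE 2-5: Q_total=20.40, C_total=6.00, V=3.40; Q2=13.60, Q5=6.80; dissipated=19.440
Total dissipated: 23.441 μJ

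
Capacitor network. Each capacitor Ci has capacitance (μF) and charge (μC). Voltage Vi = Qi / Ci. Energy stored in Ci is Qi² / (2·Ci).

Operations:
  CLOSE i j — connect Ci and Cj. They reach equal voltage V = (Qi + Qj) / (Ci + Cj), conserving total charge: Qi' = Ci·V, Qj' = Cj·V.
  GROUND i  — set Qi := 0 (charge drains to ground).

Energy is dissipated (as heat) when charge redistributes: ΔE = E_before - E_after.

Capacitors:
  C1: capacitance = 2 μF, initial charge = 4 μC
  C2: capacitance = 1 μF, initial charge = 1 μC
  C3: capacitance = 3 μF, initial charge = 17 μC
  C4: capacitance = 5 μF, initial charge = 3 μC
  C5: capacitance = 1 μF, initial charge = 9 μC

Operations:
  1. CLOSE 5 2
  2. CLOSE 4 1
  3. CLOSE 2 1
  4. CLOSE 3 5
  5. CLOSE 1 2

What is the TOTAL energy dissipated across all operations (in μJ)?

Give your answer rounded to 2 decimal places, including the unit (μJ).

Answer: 22.90 μJ

Derivation:
Initial: C1(2μF, Q=4μC, V=2.00V), C2(1μF, Q=1μC, V=1.00V), C3(3μF, Q=17μC, V=5.67V), C4(5μF, Q=3μC, V=0.60V), C5(1μF, Q=9μC, V=9.00V)
Op 1: CLOSE 5-2: Q_total=10.00, C_total=2.00, V=5.00; Q5=5.00, Q2=5.00; dissipated=16.000
Op 2: CLOSE 4-1: Q_total=7.00, C_total=7.00, V=1.00; Q4=5.00, Q1=2.00; dissipated=1.400
Op 3: CLOSE 2-1: Q_total=7.00, C_total=3.00, V=2.33; Q2=2.33, Q1=4.67; dissipated=5.333
Op 4: CLOSE 3-5: Q_total=22.00, C_total=4.00, V=5.50; Q3=16.50, Q5=5.50; dissipated=0.167
Op 5: CLOSE 1-2: Q_total=7.00, C_total=3.00, V=2.33; Q1=4.67, Q2=2.33; dissipated=0.000
Total dissipated: 22.900 μJ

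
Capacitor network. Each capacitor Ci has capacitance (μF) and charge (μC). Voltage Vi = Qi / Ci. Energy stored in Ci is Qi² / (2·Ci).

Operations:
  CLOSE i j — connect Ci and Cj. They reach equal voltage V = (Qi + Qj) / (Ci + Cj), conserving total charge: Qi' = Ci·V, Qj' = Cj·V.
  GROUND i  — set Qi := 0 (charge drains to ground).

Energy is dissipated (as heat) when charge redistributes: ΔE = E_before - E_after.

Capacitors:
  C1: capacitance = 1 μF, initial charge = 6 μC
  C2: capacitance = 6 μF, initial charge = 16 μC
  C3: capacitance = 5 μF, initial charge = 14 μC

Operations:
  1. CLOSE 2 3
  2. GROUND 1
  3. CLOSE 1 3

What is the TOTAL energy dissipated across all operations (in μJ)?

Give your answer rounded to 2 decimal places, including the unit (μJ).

Answer: 21.12 μJ

Derivation:
Initial: C1(1μF, Q=6μC, V=6.00V), C2(6μF, Q=16μC, V=2.67V), C3(5μF, Q=14μC, V=2.80V)
Op 1: CLOSE 2-3: Q_total=30.00, C_total=11.00, V=2.73; Q2=16.36, Q3=13.64; dissipated=0.024
Op 2: GROUND 1: Q1=0; energy lost=18.000
Op 3: CLOSE 1-3: Q_total=13.64, C_total=6.00, V=2.27; Q1=2.27, Q3=11.36; dissipated=3.099
Total dissipated: 21.123 μJ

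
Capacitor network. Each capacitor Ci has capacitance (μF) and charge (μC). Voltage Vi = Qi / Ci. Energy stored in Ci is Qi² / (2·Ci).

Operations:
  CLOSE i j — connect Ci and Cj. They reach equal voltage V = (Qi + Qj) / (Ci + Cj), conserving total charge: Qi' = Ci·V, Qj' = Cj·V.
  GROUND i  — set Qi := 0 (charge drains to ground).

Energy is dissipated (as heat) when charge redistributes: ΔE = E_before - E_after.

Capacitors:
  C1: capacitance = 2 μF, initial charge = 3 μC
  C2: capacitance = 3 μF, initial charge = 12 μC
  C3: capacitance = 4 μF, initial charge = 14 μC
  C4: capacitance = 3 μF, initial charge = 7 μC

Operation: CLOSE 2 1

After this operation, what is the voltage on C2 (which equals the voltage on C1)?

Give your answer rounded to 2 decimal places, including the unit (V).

Answer: 3.00 V

Derivation:
Initial: C1(2μF, Q=3μC, V=1.50V), C2(3μF, Q=12μC, V=4.00V), C3(4μF, Q=14μC, V=3.50V), C4(3μF, Q=7μC, V=2.33V)
Op 1: CLOSE 2-1: Q_total=15.00, C_total=5.00, V=3.00; Q2=9.00, Q1=6.00; dissipated=3.750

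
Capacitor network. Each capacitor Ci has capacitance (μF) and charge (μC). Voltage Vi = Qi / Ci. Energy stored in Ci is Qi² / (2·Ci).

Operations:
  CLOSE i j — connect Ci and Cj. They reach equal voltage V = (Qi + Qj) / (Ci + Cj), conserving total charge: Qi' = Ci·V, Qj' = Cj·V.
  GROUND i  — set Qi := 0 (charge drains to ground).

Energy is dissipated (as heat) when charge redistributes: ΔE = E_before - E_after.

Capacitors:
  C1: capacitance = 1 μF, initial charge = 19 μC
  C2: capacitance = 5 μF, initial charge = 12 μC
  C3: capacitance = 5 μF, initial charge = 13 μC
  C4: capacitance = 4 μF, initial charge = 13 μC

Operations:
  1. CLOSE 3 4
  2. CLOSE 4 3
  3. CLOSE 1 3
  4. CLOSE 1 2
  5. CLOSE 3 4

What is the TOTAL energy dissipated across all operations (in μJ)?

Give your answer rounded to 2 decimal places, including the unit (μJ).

Answer: 120.83 μJ

Derivation:
Initial: C1(1μF, Q=19μC, V=19.00V), C2(5μF, Q=12μC, V=2.40V), C3(5μF, Q=13μC, V=2.60V), C4(4μF, Q=13μC, V=3.25V)
Op 1: CLOSE 3-4: Q_total=26.00, C_total=9.00, V=2.89; Q3=14.44, Q4=11.56; dissipated=0.469
Op 2: CLOSE 4-3: Q_total=26.00, C_total=9.00, V=2.89; Q4=11.56, Q3=14.44; dissipated=0.000
Op 3: CLOSE 1-3: Q_total=33.44, C_total=6.00, V=5.57; Q1=5.57, Q3=27.87; dissipated=108.153
Op 4: CLOSE 1-2: Q_total=17.57, C_total=6.00, V=2.93; Q1=2.93, Q2=14.65; dissipated=4.198
Op 5: CLOSE 3-4: Q_total=39.43, C_total=9.00, V=4.38; Q3=21.90, Q4=17.52; dissipated=8.011
Total dissipated: 120.832 μJ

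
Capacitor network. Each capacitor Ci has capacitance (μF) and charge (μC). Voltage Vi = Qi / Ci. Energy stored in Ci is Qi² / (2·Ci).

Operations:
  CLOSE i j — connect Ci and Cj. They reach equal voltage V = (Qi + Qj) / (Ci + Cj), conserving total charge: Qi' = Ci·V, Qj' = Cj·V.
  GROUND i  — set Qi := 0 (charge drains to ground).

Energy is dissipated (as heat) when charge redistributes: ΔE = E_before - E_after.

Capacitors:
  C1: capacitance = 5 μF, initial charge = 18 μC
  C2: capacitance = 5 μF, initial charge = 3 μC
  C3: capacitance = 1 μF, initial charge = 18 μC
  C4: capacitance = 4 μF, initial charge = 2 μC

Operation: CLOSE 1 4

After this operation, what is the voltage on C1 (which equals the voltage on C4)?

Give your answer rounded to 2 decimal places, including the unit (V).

Initial: C1(5μF, Q=18μC, V=3.60V), C2(5μF, Q=3μC, V=0.60V), C3(1μF, Q=18μC, V=18.00V), C4(4μF, Q=2μC, V=0.50V)
Op 1: CLOSE 1-4: Q_total=20.00, C_total=9.00, V=2.22; Q1=11.11, Q4=8.89; dissipated=10.678

Answer: 2.22 V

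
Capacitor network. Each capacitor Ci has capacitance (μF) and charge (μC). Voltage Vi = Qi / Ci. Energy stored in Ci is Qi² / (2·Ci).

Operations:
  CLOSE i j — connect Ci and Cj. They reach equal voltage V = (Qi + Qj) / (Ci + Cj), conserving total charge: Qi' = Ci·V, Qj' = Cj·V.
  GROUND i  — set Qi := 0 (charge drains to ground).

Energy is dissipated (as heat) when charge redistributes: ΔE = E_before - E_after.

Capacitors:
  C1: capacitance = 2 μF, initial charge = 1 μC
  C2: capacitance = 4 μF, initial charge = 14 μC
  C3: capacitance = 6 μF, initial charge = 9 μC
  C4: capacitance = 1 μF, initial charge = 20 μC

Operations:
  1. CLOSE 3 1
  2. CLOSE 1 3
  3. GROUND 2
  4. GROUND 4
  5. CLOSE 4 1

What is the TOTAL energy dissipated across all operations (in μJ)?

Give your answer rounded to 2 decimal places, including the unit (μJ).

Initial: C1(2μF, Q=1μC, V=0.50V), C2(4μF, Q=14μC, V=3.50V), C3(6μF, Q=9μC, V=1.50V), C4(1μF, Q=20μC, V=20.00V)
Op 1: CLOSE 3-1: Q_total=10.00, C_total=8.00, V=1.25; Q3=7.50, Q1=2.50; dissipated=0.750
Op 2: CLOSE 1-3: Q_total=10.00, C_total=8.00, V=1.25; Q1=2.50, Q3=7.50; dissipated=0.000
Op 3: GROUND 2: Q2=0; energy lost=24.500
Op 4: GROUND 4: Q4=0; energy lost=200.000
Op 5: CLOSE 4-1: Q_total=2.50, C_total=3.00, V=0.83; Q4=0.83, Q1=1.67; dissipated=0.521
Total dissipated: 225.771 μJ

Answer: 225.77 μJ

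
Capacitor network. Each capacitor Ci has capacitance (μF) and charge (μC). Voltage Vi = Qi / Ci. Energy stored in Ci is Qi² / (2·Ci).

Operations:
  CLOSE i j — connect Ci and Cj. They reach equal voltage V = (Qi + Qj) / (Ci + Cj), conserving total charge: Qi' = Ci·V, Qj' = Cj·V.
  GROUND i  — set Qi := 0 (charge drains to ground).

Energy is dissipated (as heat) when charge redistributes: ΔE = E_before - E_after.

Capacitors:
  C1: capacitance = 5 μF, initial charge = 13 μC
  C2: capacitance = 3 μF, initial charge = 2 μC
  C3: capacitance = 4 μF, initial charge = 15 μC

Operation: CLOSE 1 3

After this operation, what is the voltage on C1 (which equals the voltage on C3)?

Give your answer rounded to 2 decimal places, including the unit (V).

Answer: 3.11 V

Derivation:
Initial: C1(5μF, Q=13μC, V=2.60V), C2(3μF, Q=2μC, V=0.67V), C3(4μF, Q=15μC, V=3.75V)
Op 1: CLOSE 1-3: Q_total=28.00, C_total=9.00, V=3.11; Q1=15.56, Q3=12.44; dissipated=1.469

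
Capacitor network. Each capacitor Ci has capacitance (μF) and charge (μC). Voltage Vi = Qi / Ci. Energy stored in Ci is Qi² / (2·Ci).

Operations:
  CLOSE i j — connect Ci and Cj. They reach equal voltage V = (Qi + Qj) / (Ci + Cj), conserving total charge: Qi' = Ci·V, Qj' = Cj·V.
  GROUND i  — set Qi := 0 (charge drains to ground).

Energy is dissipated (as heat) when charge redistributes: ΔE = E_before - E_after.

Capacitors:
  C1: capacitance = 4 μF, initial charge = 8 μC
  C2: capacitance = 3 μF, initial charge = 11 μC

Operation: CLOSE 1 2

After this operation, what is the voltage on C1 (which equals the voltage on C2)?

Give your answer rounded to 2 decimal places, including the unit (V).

Initial: C1(4μF, Q=8μC, V=2.00V), C2(3μF, Q=11μC, V=3.67V)
Op 1: CLOSE 1-2: Q_total=19.00, C_total=7.00, V=2.71; Q1=10.86, Q2=8.14; dissipated=2.381

Answer: 2.71 V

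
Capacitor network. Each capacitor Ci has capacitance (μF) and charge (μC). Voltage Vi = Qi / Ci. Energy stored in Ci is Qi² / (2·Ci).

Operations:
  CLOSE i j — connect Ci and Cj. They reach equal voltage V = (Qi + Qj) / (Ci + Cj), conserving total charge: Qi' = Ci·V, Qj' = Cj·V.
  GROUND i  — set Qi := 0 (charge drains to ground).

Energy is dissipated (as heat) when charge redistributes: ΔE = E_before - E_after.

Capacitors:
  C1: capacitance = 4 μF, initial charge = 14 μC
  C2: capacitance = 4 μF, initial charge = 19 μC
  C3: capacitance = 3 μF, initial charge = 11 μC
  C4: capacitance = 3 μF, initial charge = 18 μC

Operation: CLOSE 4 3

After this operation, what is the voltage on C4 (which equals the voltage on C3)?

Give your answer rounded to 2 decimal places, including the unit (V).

Initial: C1(4μF, Q=14μC, V=3.50V), C2(4μF, Q=19μC, V=4.75V), C3(3μF, Q=11μC, V=3.67V), C4(3μF, Q=18μC, V=6.00V)
Op 1: CLOSE 4-3: Q_total=29.00, C_total=6.00, V=4.83; Q4=14.50, Q3=14.50; dissipated=4.083

Answer: 4.83 V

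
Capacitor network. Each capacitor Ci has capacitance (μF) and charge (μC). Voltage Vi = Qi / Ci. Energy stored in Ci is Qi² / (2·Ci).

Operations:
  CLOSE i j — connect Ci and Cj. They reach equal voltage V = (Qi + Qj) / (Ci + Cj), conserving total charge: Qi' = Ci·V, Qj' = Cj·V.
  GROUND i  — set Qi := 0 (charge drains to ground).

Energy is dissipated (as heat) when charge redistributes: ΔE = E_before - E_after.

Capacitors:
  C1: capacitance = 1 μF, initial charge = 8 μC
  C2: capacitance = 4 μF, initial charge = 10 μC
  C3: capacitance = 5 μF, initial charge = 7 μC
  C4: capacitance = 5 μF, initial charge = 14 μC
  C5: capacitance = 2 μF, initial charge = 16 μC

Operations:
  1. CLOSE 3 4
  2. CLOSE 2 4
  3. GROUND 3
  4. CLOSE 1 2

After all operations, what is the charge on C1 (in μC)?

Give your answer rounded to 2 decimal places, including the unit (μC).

Answer: 3.42 μC

Derivation:
Initial: C1(1μF, Q=8μC, V=8.00V), C2(4μF, Q=10μC, V=2.50V), C3(5μF, Q=7μC, V=1.40V), C4(5μF, Q=14μC, V=2.80V), C5(2μF, Q=16μC, V=8.00V)
Op 1: CLOSE 3-4: Q_total=21.00, C_total=10.00, V=2.10; Q3=10.50, Q4=10.50; dissipated=2.450
Op 2: CLOSE 2-4: Q_total=20.50, C_total=9.00, V=2.28; Q2=9.11, Q4=11.39; dissipated=0.178
Op 3: GROUND 3: Q3=0; energy lost=11.025
Op 4: CLOSE 1-2: Q_total=17.11, C_total=5.00, V=3.42; Q1=3.42, Q2=13.69; dissipated=13.098
Final charges: Q1=3.42, Q2=13.69, Q3=0.00, Q4=11.39, Q5=16.00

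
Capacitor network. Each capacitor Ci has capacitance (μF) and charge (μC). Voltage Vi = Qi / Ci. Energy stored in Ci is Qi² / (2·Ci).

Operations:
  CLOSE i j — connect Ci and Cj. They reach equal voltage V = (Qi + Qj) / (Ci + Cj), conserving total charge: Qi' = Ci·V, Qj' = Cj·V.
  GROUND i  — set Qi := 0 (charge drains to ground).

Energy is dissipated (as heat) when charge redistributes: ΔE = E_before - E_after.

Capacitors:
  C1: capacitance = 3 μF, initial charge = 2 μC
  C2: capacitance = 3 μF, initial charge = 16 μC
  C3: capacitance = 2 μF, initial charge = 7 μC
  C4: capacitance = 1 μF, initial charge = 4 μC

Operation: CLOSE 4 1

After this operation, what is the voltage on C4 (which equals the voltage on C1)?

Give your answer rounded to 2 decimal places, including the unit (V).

Answer: 1.50 V

Derivation:
Initial: C1(3μF, Q=2μC, V=0.67V), C2(3μF, Q=16μC, V=5.33V), C3(2μF, Q=7μC, V=3.50V), C4(1μF, Q=4μC, V=4.00V)
Op 1: CLOSE 4-1: Q_total=6.00, C_total=4.00, V=1.50; Q4=1.50, Q1=4.50; dissipated=4.167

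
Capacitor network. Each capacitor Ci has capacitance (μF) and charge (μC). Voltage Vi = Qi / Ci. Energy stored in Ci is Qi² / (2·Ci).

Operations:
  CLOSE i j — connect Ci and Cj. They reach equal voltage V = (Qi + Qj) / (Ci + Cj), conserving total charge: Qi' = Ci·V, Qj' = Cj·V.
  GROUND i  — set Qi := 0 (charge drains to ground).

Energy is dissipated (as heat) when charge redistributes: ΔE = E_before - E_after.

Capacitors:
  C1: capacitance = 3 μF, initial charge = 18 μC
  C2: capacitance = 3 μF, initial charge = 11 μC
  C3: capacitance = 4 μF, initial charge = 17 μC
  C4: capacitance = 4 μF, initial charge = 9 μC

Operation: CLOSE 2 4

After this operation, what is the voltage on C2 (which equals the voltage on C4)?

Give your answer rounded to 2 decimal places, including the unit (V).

Initial: C1(3μF, Q=18μC, V=6.00V), C2(3μF, Q=11μC, V=3.67V), C3(4μF, Q=17μC, V=4.25V), C4(4μF, Q=9μC, V=2.25V)
Op 1: CLOSE 2-4: Q_total=20.00, C_total=7.00, V=2.86; Q2=8.57, Q4=11.43; dissipated=1.720

Answer: 2.86 V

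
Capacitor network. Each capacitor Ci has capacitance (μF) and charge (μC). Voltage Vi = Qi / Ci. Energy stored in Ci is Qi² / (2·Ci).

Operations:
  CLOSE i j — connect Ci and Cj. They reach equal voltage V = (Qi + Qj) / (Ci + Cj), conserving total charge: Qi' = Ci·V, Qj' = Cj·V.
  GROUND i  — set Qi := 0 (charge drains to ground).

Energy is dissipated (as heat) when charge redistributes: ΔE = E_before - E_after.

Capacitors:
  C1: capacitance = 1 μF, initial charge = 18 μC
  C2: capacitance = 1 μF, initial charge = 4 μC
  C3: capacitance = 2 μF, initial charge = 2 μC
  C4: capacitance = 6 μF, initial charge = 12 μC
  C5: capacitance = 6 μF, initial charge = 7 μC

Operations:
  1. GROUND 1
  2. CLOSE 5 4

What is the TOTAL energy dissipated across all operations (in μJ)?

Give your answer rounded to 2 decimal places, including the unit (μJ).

Initial: C1(1μF, Q=18μC, V=18.00V), C2(1μF, Q=4μC, V=4.00V), C3(2μF, Q=2μC, V=1.00V), C4(6μF, Q=12μC, V=2.00V), C5(6μF, Q=7μC, V=1.17V)
Op 1: GROUND 1: Q1=0; energy lost=162.000
Op 2: CLOSE 5-4: Q_total=19.00, C_total=12.00, V=1.58; Q5=9.50, Q4=9.50; dissipated=1.042
Total dissipated: 163.042 μJ

Answer: 163.04 μJ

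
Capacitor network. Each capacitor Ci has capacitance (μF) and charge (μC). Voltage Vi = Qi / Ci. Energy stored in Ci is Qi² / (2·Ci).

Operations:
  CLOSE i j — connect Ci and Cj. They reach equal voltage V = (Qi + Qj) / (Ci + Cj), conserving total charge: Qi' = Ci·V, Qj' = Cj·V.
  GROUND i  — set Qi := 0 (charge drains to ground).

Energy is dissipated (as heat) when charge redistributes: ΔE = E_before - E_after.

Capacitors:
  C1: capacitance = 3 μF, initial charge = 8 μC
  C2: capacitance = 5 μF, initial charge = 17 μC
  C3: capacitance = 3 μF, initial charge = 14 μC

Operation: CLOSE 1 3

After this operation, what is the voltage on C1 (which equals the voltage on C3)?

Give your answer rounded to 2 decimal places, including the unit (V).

Answer: 3.67 V

Derivation:
Initial: C1(3μF, Q=8μC, V=2.67V), C2(5μF, Q=17μC, V=3.40V), C3(3μF, Q=14μC, V=4.67V)
Op 1: CLOSE 1-3: Q_total=22.00, C_total=6.00, V=3.67; Q1=11.00, Q3=11.00; dissipated=3.000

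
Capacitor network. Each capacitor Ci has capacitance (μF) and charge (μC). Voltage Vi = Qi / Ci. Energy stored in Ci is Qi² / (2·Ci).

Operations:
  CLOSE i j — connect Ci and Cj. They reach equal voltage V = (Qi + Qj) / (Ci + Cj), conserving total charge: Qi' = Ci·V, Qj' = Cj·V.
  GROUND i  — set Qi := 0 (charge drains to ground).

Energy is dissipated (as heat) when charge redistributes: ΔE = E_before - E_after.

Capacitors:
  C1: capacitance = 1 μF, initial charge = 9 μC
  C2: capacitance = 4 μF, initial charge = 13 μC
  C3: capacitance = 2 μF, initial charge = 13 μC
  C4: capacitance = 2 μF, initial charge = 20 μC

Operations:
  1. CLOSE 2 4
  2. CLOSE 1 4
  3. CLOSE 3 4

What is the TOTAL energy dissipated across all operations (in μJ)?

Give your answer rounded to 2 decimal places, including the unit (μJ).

Initial: C1(1μF, Q=9μC, V=9.00V), C2(4μF, Q=13μC, V=3.25V), C3(2μF, Q=13μC, V=6.50V), C4(2μF, Q=20μC, V=10.00V)
Op 1: CLOSE 2-4: Q_total=33.00, C_total=6.00, V=5.50; Q2=22.00, Q4=11.00; dissipated=30.375
Op 2: CLOSE 1-4: Q_total=20.00, C_total=3.00, V=6.67; Q1=6.67, Q4=13.33; dissipated=4.083
Op 3: CLOSE 3-4: Q_total=26.33, C_total=4.00, V=6.58; Q3=13.17, Q4=13.17; dissipated=0.014
Total dissipated: 34.472 μJ

Answer: 34.47 μJ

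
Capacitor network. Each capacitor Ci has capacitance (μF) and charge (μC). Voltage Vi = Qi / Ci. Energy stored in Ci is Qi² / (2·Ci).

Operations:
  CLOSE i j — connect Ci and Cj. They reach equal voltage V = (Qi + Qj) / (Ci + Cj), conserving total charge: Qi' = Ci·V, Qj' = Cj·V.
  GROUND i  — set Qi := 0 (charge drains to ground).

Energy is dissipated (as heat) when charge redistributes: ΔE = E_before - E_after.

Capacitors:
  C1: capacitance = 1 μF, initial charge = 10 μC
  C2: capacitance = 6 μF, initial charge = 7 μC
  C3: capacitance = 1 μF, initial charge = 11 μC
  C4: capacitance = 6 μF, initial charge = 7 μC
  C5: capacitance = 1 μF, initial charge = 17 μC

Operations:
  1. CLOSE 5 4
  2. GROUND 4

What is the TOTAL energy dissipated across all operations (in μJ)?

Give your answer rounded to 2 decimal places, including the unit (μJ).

Answer: 142.71 μJ

Derivation:
Initial: C1(1μF, Q=10μC, V=10.00V), C2(6μF, Q=7μC, V=1.17V), C3(1μF, Q=11μC, V=11.00V), C4(6μF, Q=7μC, V=1.17V), C5(1μF, Q=17μC, V=17.00V)
Op 1: CLOSE 5-4: Q_total=24.00, C_total=7.00, V=3.43; Q5=3.43, Q4=20.57; dissipated=107.440
Op 2: GROUND 4: Q4=0; energy lost=35.265
Total dissipated: 142.706 μJ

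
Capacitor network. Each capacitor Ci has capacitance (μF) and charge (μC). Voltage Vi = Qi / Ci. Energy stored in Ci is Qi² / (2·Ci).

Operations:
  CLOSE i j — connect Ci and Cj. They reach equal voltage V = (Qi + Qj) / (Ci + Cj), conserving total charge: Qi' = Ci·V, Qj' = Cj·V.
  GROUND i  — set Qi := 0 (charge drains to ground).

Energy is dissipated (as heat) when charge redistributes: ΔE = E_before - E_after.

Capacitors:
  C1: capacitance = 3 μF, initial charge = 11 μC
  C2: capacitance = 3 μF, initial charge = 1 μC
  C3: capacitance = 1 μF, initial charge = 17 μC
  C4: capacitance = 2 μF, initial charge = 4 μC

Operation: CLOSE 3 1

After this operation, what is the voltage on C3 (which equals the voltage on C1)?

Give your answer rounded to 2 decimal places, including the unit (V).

Answer: 7.00 V

Derivation:
Initial: C1(3μF, Q=11μC, V=3.67V), C2(3μF, Q=1μC, V=0.33V), C3(1μF, Q=17μC, V=17.00V), C4(2μF, Q=4μC, V=2.00V)
Op 1: CLOSE 3-1: Q_total=28.00, C_total=4.00, V=7.00; Q3=7.00, Q1=21.00; dissipated=66.667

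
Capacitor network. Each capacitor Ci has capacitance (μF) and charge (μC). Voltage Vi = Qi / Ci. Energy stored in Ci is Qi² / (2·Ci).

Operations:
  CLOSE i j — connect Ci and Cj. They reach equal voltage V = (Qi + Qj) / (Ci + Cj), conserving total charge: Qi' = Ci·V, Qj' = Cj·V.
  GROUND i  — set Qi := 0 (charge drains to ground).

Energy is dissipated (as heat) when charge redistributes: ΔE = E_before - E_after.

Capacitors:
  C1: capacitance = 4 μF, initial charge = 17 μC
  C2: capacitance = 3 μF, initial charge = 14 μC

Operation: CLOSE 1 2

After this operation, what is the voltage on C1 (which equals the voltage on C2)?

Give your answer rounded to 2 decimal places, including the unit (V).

Answer: 4.43 V

Derivation:
Initial: C1(4μF, Q=17μC, V=4.25V), C2(3μF, Q=14μC, V=4.67V)
Op 1: CLOSE 1-2: Q_total=31.00, C_total=7.00, V=4.43; Q1=17.71, Q2=13.29; dissipated=0.149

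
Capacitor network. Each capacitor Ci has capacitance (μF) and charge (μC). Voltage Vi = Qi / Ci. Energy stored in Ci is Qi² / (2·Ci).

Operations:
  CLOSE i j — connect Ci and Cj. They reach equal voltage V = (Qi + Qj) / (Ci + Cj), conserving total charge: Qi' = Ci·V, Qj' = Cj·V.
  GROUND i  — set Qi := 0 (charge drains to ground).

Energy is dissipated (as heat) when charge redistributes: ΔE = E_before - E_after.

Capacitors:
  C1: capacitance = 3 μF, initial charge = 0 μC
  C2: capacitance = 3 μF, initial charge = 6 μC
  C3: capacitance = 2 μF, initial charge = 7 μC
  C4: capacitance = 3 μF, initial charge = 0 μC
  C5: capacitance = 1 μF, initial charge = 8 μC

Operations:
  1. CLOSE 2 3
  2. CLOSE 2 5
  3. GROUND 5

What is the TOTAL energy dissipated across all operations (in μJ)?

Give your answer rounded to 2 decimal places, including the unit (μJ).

Answer: 20.09 μJ

Derivation:
Initial: C1(3μF, Q=0μC, V=0.00V), C2(3μF, Q=6μC, V=2.00V), C3(2μF, Q=7μC, V=3.50V), C4(3μF, Q=0μC, V=0.00V), C5(1μF, Q=8μC, V=8.00V)
Op 1: CLOSE 2-3: Q_total=13.00, C_total=5.00, V=2.60; Q2=7.80, Q3=5.20; dissipated=1.350
Op 2: CLOSE 2-5: Q_total=15.80, C_total=4.00, V=3.95; Q2=11.85, Q5=3.95; dissipated=10.935
Op 3: GROUND 5: Q5=0; energy lost=7.801
Total dissipated: 20.086 μJ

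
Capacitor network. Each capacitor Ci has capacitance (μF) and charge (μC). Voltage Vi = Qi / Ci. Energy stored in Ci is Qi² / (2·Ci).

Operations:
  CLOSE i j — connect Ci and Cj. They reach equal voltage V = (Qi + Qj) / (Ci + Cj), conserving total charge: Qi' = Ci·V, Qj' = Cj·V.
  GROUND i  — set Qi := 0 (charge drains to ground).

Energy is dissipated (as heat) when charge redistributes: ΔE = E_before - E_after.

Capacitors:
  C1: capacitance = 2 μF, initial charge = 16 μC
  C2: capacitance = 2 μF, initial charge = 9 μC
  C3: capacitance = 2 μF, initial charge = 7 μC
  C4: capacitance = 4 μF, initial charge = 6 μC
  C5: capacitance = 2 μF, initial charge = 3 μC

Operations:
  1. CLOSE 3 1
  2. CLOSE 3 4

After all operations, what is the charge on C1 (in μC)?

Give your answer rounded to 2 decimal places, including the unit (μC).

Answer: 11.50 μC

Derivation:
Initial: C1(2μF, Q=16μC, V=8.00V), C2(2μF, Q=9μC, V=4.50V), C3(2μF, Q=7μC, V=3.50V), C4(4μF, Q=6μC, V=1.50V), C5(2μF, Q=3μC, V=1.50V)
Op 1: CLOSE 3-1: Q_total=23.00, C_total=4.00, V=5.75; Q3=11.50, Q1=11.50; dissipated=10.125
Op 2: CLOSE 3-4: Q_total=17.50, C_total=6.00, V=2.92; Q3=5.83, Q4=11.67; dissipated=12.042
Final charges: Q1=11.50, Q2=9.00, Q3=5.83, Q4=11.67, Q5=3.00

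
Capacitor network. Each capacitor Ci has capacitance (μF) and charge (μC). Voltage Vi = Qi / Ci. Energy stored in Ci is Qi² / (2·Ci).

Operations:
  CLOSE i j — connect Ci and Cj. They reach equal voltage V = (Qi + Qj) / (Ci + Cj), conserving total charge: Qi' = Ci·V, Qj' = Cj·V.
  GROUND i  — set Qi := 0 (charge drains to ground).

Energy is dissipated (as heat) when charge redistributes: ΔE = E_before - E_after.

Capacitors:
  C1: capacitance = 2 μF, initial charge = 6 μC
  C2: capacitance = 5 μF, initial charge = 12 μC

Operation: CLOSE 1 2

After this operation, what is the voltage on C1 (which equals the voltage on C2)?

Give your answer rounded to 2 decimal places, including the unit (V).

Initial: C1(2μF, Q=6μC, V=3.00V), C2(5μF, Q=12μC, V=2.40V)
Op 1: CLOSE 1-2: Q_total=18.00, C_total=7.00, V=2.57; Q1=5.14, Q2=12.86; dissipated=0.257

Answer: 2.57 V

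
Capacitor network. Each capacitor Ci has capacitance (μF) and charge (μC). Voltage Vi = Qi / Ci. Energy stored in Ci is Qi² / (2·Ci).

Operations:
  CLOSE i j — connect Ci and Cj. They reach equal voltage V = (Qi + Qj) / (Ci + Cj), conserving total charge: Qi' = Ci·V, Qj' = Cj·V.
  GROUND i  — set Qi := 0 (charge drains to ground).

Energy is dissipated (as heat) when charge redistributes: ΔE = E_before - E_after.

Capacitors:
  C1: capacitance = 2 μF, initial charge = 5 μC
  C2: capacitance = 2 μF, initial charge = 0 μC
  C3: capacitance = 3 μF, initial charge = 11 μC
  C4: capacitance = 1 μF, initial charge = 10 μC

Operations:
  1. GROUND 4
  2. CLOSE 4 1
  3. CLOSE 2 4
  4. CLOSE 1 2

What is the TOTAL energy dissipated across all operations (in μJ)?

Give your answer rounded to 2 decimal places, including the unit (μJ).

Answer: 53.63 μJ

Derivation:
Initial: C1(2μF, Q=5μC, V=2.50V), C2(2μF, Q=0μC, V=0.00V), C3(3μF, Q=11μC, V=3.67V), C4(1μF, Q=10μC, V=10.00V)
Op 1: GROUND 4: Q4=0; energy lost=50.000
Op 2: CLOSE 4-1: Q_total=5.00, C_total=3.00, V=1.67; Q4=1.67, Q1=3.33; dissipated=2.083
Op 3: CLOSE 2-4: Q_total=1.67, C_total=3.00, V=0.56; Q2=1.11, Q4=0.56; dissipated=0.926
Op 4: CLOSE 1-2: Q_total=4.44, C_total=4.00, V=1.11; Q1=2.22, Q2=2.22; dissipated=0.617
Total dissipated: 53.627 μJ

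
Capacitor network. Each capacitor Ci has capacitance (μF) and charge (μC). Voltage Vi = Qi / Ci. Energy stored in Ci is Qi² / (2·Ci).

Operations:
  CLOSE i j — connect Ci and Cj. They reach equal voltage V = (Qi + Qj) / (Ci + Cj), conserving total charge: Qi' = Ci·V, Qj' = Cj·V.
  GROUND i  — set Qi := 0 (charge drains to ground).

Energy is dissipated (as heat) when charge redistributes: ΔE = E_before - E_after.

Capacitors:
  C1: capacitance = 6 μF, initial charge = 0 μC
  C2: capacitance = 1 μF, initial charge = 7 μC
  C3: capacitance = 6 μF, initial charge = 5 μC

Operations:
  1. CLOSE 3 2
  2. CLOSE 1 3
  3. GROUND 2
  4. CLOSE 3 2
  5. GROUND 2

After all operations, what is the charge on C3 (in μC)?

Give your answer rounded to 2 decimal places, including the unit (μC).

Initial: C1(6μF, Q=0μC, V=0.00V), C2(1μF, Q=7μC, V=7.00V), C3(6μF, Q=5μC, V=0.83V)
Op 1: CLOSE 3-2: Q_total=12.00, C_total=7.00, V=1.71; Q3=10.29, Q2=1.71; dissipated=16.298
Op 2: CLOSE 1-3: Q_total=10.29, C_total=12.00, V=0.86; Q1=5.14, Q3=5.14; dissipated=4.408
Op 3: GROUND 2: Q2=0; energy lost=1.469
Op 4: CLOSE 3-2: Q_total=5.14, C_total=7.00, V=0.73; Q3=4.41, Q2=0.73; dissipated=0.315
Op 5: GROUND 2: Q2=0; energy lost=0.270
Final charges: Q1=5.14, Q2=0.00, Q3=4.41

Answer: 4.41 μC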